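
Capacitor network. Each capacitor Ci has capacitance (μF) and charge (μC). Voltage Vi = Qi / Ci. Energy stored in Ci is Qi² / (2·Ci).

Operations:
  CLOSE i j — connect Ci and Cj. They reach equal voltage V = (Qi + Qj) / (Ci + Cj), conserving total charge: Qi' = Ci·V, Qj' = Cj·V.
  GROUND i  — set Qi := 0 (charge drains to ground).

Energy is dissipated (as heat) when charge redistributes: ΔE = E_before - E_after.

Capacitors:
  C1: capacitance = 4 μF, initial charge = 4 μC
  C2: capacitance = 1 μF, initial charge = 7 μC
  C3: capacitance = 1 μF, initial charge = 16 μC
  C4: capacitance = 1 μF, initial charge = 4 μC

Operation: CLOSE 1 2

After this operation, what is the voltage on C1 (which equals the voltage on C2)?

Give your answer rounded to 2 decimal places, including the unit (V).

Initial: C1(4μF, Q=4μC, V=1.00V), C2(1μF, Q=7μC, V=7.00V), C3(1μF, Q=16μC, V=16.00V), C4(1μF, Q=4μC, V=4.00V)
Op 1: CLOSE 1-2: Q_total=11.00, C_total=5.00, V=2.20; Q1=8.80, Q2=2.20; dissipated=14.400

Answer: 2.20 V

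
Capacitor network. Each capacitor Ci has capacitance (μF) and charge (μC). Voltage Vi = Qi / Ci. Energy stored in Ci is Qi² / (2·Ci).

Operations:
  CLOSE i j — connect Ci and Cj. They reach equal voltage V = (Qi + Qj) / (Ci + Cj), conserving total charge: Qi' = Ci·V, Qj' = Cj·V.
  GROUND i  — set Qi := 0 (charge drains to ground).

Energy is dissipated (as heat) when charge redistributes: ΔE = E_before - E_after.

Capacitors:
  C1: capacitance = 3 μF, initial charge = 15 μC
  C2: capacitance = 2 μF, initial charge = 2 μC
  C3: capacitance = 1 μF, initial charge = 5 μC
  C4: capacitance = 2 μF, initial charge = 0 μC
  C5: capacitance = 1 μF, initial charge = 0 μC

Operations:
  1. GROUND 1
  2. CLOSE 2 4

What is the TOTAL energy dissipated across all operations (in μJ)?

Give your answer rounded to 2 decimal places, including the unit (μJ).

Initial: C1(3μF, Q=15μC, V=5.00V), C2(2μF, Q=2μC, V=1.00V), C3(1μF, Q=5μC, V=5.00V), C4(2μF, Q=0μC, V=0.00V), C5(1μF, Q=0μC, V=0.00V)
Op 1: GROUND 1: Q1=0; energy lost=37.500
Op 2: CLOSE 2-4: Q_total=2.00, C_total=4.00, V=0.50; Q2=1.00, Q4=1.00; dissipated=0.500
Total dissipated: 38.000 μJ

Answer: 38.00 μJ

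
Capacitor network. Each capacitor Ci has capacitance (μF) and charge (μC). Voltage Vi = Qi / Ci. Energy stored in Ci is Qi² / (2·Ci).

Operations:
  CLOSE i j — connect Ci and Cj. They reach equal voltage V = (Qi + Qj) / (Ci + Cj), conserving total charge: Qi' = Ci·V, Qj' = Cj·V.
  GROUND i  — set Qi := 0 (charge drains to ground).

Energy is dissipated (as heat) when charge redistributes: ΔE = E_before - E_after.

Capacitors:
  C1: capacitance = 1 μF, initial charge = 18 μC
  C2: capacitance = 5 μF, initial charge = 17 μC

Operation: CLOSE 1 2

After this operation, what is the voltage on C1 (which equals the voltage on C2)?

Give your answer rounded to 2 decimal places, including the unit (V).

Answer: 5.83 V

Derivation:
Initial: C1(1μF, Q=18μC, V=18.00V), C2(5μF, Q=17μC, V=3.40V)
Op 1: CLOSE 1-2: Q_total=35.00, C_total=6.00, V=5.83; Q1=5.83, Q2=29.17; dissipated=88.817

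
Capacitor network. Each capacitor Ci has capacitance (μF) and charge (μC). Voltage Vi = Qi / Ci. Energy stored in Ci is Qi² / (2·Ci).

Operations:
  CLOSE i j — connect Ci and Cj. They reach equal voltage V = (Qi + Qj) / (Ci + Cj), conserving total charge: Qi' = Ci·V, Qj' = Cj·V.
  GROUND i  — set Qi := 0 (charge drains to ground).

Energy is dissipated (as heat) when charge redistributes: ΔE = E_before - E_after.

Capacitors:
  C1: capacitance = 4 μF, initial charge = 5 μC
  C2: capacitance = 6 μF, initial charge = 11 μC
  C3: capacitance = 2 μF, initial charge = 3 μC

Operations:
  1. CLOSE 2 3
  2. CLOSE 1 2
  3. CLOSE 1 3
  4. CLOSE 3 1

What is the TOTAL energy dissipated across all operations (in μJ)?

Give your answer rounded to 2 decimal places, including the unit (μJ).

Answer: 0.41 μJ

Derivation:
Initial: C1(4μF, Q=5μC, V=1.25V), C2(6μF, Q=11μC, V=1.83V), C3(2μF, Q=3μC, V=1.50V)
Op 1: CLOSE 2-3: Q_total=14.00, C_total=8.00, V=1.75; Q2=10.50, Q3=3.50; dissipated=0.083
Op 2: CLOSE 1-2: Q_total=15.50, C_total=10.00, V=1.55; Q1=6.20, Q2=9.30; dissipated=0.300
Op 3: CLOSE 1-3: Q_total=9.70, C_total=6.00, V=1.62; Q1=6.47, Q3=3.23; dissipated=0.027
Op 4: CLOSE 3-1: Q_total=9.70, C_total=6.00, V=1.62; Q3=3.23, Q1=6.47; dissipated=0.000
Total dissipated: 0.410 μJ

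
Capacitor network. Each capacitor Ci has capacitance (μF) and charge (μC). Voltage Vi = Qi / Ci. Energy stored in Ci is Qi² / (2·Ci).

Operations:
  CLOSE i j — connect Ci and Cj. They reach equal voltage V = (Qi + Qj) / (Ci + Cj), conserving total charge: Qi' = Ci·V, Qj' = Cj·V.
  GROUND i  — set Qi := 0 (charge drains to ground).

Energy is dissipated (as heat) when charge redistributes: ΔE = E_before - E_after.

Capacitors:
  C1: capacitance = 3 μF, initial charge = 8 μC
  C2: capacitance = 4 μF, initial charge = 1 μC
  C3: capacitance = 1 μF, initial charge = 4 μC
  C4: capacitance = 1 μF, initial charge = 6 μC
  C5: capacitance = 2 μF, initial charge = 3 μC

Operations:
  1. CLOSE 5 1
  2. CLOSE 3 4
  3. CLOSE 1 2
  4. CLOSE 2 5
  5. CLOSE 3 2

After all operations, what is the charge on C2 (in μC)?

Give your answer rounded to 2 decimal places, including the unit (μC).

Answer: 8.66 μC

Derivation:
Initial: C1(3μF, Q=8μC, V=2.67V), C2(4μF, Q=1μC, V=0.25V), C3(1μF, Q=4μC, V=4.00V), C4(1μF, Q=6μC, V=6.00V), C5(2μF, Q=3μC, V=1.50V)
Op 1: CLOSE 5-1: Q_total=11.00, C_total=5.00, V=2.20; Q5=4.40, Q1=6.60; dissipated=0.817
Op 2: CLOSE 3-4: Q_total=10.00, C_total=2.00, V=5.00; Q3=5.00, Q4=5.00; dissipated=1.000
Op 3: CLOSE 1-2: Q_total=7.60, C_total=7.00, V=1.09; Q1=3.26, Q2=4.34; dissipated=3.259
Op 4: CLOSE 2-5: Q_total=8.74, C_total=6.00, V=1.46; Q2=5.83, Q5=2.91; dissipated=0.828
Op 5: CLOSE 3-2: Q_total=10.83, C_total=5.00, V=2.17; Q3=2.17, Q2=8.66; dissipated=5.021
Final charges: Q1=3.26, Q2=8.66, Q3=2.17, Q4=5.00, Q5=2.91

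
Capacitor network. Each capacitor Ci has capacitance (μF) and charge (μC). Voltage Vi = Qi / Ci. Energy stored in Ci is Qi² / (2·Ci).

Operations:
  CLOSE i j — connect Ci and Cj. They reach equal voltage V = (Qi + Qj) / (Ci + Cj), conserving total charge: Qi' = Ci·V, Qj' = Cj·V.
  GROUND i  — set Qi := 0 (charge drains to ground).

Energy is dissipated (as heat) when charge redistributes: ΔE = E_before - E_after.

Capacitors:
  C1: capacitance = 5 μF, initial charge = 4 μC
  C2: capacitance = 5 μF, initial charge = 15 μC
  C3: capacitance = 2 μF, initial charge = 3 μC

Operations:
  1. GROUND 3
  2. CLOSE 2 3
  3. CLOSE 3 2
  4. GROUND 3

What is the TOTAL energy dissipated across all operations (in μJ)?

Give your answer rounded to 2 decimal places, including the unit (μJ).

Initial: C1(5μF, Q=4μC, V=0.80V), C2(5μF, Q=15μC, V=3.00V), C3(2μF, Q=3μC, V=1.50V)
Op 1: GROUND 3: Q3=0; energy lost=2.250
Op 2: CLOSE 2-3: Q_total=15.00, C_total=7.00, V=2.14; Q2=10.71, Q3=4.29; dissipated=6.429
Op 3: CLOSE 3-2: Q_total=15.00, C_total=7.00, V=2.14; Q3=4.29, Q2=10.71; dissipated=0.000
Op 4: GROUND 3: Q3=0; energy lost=4.592
Total dissipated: 13.270 μJ

Answer: 13.27 μJ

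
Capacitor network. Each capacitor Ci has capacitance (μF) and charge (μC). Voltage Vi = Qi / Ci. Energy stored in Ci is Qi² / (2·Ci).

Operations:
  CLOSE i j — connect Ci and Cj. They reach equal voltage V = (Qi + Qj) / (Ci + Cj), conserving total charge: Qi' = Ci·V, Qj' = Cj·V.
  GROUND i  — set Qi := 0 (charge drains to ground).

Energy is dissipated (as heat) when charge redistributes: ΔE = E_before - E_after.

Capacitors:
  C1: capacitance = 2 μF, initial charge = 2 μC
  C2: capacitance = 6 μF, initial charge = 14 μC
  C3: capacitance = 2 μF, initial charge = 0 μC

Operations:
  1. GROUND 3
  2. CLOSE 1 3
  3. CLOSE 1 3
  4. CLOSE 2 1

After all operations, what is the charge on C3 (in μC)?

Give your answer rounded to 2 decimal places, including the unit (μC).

Initial: C1(2μF, Q=2μC, V=1.00V), C2(6μF, Q=14μC, V=2.33V), C3(2μF, Q=0μC, V=0.00V)
Op 1: GROUND 3: Q3=0; energy lost=0.000
Op 2: CLOSE 1-3: Q_total=2.00, C_total=4.00, V=0.50; Q1=1.00, Q3=1.00; dissipated=0.500
Op 3: CLOSE 1-3: Q_total=2.00, C_total=4.00, V=0.50; Q1=1.00, Q3=1.00; dissipated=0.000
Op 4: CLOSE 2-1: Q_total=15.00, C_total=8.00, V=1.88; Q2=11.25, Q1=3.75; dissipated=2.521
Final charges: Q1=3.75, Q2=11.25, Q3=1.00

Answer: 1.00 μC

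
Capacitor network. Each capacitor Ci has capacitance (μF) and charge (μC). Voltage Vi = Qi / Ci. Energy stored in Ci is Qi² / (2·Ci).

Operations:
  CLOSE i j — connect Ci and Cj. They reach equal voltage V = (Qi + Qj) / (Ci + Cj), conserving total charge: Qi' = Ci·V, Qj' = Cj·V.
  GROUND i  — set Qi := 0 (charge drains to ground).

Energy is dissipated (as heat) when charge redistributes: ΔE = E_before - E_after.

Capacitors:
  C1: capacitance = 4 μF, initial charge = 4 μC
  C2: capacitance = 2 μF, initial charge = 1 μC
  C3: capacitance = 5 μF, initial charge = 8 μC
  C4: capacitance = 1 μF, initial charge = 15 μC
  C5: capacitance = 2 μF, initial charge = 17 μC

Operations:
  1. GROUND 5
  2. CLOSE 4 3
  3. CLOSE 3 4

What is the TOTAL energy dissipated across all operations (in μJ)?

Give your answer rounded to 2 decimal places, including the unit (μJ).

Initial: C1(4μF, Q=4μC, V=1.00V), C2(2μF, Q=1μC, V=0.50V), C3(5μF, Q=8μC, V=1.60V), C4(1μF, Q=15μC, V=15.00V), C5(2μF, Q=17μC, V=8.50V)
Op 1: GROUND 5: Q5=0; energy lost=72.250
Op 2: CLOSE 4-3: Q_total=23.00, C_total=6.00, V=3.83; Q4=3.83, Q3=19.17; dissipated=74.817
Op 3: CLOSE 3-4: Q_total=23.00, C_total=6.00, V=3.83; Q3=19.17, Q4=3.83; dissipated=0.000
Total dissipated: 147.067 μJ

Answer: 147.07 μJ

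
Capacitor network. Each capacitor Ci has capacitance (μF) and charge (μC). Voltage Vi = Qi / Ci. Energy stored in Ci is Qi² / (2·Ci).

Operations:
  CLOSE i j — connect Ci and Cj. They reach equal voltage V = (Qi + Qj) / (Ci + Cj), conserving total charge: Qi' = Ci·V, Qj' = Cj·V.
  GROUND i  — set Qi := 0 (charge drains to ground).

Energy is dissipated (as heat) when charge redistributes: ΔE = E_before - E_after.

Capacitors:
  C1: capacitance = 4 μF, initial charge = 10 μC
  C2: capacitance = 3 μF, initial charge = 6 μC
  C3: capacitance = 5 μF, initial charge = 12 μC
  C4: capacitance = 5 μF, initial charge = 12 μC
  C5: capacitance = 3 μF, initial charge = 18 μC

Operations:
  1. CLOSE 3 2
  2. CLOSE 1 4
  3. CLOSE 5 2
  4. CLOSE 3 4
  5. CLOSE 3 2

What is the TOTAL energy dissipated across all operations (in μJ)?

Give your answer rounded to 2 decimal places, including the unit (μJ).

Answer: 13.72 μJ

Derivation:
Initial: C1(4μF, Q=10μC, V=2.50V), C2(3μF, Q=6μC, V=2.00V), C3(5μF, Q=12μC, V=2.40V), C4(5μF, Q=12μC, V=2.40V), C5(3μF, Q=18μC, V=6.00V)
Op 1: CLOSE 3-2: Q_total=18.00, C_total=8.00, V=2.25; Q3=11.25, Q2=6.75; dissipated=0.150
Op 2: CLOSE 1-4: Q_total=22.00, C_total=9.00, V=2.44; Q1=9.78, Q4=12.22; dissipated=0.011
Op 3: CLOSE 5-2: Q_total=24.75, C_total=6.00, V=4.12; Q5=12.38, Q2=12.38; dissipated=10.547
Op 4: CLOSE 3-4: Q_total=23.47, C_total=10.00, V=2.35; Q3=11.74, Q4=11.74; dissipated=0.047
Op 5: CLOSE 3-2: Q_total=24.11, C_total=8.00, V=3.01; Q3=15.07, Q2=9.04; dissipated=2.963
Total dissipated: 13.718 μJ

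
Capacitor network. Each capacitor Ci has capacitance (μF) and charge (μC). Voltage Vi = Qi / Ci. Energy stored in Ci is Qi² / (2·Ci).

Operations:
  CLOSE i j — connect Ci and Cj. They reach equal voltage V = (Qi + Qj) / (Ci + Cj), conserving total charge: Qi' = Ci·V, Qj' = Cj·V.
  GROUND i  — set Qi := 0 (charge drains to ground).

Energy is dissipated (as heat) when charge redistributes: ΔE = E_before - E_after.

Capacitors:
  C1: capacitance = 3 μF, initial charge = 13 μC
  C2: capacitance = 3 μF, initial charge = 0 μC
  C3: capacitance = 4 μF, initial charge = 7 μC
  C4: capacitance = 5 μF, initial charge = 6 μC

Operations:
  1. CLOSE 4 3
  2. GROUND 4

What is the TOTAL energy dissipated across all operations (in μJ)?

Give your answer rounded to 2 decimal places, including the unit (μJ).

Initial: C1(3μF, Q=13μC, V=4.33V), C2(3μF, Q=0μC, V=0.00V), C3(4μF, Q=7μC, V=1.75V), C4(5μF, Q=6μC, V=1.20V)
Op 1: CLOSE 4-3: Q_total=13.00, C_total=9.00, V=1.44; Q4=7.22, Q3=5.78; dissipated=0.336
Op 2: GROUND 4: Q4=0; energy lost=5.216
Total dissipated: 5.552 μJ

Answer: 5.55 μJ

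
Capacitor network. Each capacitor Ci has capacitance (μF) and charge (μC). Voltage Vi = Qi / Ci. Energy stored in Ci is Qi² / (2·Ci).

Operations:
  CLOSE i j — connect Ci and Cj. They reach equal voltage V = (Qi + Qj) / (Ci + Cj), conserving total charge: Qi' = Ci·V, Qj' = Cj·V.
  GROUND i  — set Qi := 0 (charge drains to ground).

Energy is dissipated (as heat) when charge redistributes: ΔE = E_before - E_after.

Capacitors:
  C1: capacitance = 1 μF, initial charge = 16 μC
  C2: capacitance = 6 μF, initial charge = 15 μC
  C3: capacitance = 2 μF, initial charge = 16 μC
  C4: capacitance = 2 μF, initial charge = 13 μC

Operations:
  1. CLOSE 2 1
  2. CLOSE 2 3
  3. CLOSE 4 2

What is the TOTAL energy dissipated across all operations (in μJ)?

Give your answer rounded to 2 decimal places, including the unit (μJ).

Initial: C1(1μF, Q=16μC, V=16.00V), C2(6μF, Q=15μC, V=2.50V), C3(2μF, Q=16μC, V=8.00V), C4(2μF, Q=13μC, V=6.50V)
Op 1: CLOSE 2-1: Q_total=31.00, C_total=7.00, V=4.43; Q2=26.57, Q1=4.43; dissipated=78.107
Op 2: CLOSE 2-3: Q_total=42.57, C_total=8.00, V=5.32; Q2=31.93, Q3=10.64; dissipated=9.566
Op 3: CLOSE 4-2: Q_total=44.93, C_total=8.00, V=5.62; Q4=11.23, Q2=33.70; dissipated=1.042
Total dissipated: 88.715 μJ

Answer: 88.72 μJ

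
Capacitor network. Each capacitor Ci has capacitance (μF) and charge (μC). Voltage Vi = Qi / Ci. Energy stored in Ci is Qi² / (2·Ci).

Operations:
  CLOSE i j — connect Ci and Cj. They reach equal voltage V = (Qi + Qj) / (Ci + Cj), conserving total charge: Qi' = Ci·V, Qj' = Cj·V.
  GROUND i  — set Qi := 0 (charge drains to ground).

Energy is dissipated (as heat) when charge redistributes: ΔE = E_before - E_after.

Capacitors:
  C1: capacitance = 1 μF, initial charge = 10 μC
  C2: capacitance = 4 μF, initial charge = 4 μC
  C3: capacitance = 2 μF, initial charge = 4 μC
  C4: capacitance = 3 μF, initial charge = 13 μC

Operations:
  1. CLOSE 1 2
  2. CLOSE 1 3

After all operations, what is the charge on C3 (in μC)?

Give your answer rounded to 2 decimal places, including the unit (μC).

Answer: 4.53 μC

Derivation:
Initial: C1(1μF, Q=10μC, V=10.00V), C2(4μF, Q=4μC, V=1.00V), C3(2μF, Q=4μC, V=2.00V), C4(3μF, Q=13μC, V=4.33V)
Op 1: CLOSE 1-2: Q_total=14.00, C_total=5.00, V=2.80; Q1=2.80, Q2=11.20; dissipated=32.400
Op 2: CLOSE 1-3: Q_total=6.80, C_total=3.00, V=2.27; Q1=2.27, Q3=4.53; dissipated=0.213
Final charges: Q1=2.27, Q2=11.20, Q3=4.53, Q4=13.00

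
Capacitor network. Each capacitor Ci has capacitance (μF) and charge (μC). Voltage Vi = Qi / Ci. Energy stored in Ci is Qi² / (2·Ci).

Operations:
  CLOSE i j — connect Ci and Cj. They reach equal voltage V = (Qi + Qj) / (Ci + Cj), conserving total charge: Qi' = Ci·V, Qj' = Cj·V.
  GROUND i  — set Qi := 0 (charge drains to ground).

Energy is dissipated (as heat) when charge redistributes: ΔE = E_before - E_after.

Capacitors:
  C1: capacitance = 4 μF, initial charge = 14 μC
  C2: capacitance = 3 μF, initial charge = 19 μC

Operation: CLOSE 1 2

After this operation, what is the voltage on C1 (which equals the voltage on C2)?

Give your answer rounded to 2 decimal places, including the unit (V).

Initial: C1(4μF, Q=14μC, V=3.50V), C2(3μF, Q=19μC, V=6.33V)
Op 1: CLOSE 1-2: Q_total=33.00, C_total=7.00, V=4.71; Q1=18.86, Q2=14.14; dissipated=6.881

Answer: 4.71 V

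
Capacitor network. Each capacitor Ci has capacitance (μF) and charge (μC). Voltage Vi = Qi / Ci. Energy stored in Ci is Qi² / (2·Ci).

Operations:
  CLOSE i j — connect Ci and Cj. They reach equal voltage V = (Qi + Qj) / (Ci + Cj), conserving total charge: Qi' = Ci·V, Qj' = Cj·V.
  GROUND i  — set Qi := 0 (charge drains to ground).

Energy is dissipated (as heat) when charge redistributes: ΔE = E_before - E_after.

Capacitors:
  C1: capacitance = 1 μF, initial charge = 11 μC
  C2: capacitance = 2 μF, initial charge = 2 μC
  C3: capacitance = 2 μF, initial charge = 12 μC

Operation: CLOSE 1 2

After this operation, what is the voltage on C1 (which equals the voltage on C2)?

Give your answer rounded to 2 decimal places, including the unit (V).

Initial: C1(1μF, Q=11μC, V=11.00V), C2(2μF, Q=2μC, V=1.00V), C3(2μF, Q=12μC, V=6.00V)
Op 1: CLOSE 1-2: Q_total=13.00, C_total=3.00, V=4.33; Q1=4.33, Q2=8.67; dissipated=33.333

Answer: 4.33 V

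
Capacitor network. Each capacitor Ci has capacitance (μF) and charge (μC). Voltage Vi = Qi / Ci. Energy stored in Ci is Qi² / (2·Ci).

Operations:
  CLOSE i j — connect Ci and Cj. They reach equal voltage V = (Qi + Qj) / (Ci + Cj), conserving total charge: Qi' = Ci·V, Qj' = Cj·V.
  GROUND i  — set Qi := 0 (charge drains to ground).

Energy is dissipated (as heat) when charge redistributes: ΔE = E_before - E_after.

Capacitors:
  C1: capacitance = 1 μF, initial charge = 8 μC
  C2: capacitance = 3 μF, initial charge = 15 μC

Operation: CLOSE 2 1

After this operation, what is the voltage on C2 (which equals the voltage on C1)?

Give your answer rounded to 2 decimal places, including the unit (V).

Answer: 5.75 V

Derivation:
Initial: C1(1μF, Q=8μC, V=8.00V), C2(3μF, Q=15μC, V=5.00V)
Op 1: CLOSE 2-1: Q_total=23.00, C_total=4.00, V=5.75; Q2=17.25, Q1=5.75; dissipated=3.375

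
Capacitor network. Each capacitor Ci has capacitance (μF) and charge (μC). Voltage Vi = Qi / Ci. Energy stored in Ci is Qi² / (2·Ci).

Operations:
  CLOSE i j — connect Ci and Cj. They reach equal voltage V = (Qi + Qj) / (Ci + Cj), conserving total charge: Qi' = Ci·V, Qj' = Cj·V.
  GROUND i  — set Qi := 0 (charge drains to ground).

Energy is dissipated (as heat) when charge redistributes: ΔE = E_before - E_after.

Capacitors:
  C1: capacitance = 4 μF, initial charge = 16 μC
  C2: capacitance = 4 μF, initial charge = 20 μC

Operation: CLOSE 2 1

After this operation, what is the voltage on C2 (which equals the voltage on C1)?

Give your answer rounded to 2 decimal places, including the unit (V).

Initial: C1(4μF, Q=16μC, V=4.00V), C2(4μF, Q=20μC, V=5.00V)
Op 1: CLOSE 2-1: Q_total=36.00, C_total=8.00, V=4.50; Q2=18.00, Q1=18.00; dissipated=1.000

Answer: 4.50 V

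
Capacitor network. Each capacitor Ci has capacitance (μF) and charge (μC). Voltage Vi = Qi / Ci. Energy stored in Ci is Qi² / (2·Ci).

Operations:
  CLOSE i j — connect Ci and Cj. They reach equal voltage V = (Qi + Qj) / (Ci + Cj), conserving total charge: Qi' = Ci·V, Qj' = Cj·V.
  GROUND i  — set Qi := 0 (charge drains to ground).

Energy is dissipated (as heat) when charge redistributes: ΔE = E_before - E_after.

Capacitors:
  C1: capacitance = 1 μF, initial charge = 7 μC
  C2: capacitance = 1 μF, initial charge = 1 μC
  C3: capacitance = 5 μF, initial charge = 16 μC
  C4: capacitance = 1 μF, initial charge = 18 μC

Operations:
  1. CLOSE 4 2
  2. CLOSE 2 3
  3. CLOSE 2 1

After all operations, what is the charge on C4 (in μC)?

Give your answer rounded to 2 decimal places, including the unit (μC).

Initial: C1(1μF, Q=7μC, V=7.00V), C2(1μF, Q=1μC, V=1.00V), C3(5μF, Q=16μC, V=3.20V), C4(1μF, Q=18μC, V=18.00V)
Op 1: CLOSE 4-2: Q_total=19.00, C_total=2.00, V=9.50; Q4=9.50, Q2=9.50; dissipated=72.250
Op 2: CLOSE 2-3: Q_total=25.50, C_total=6.00, V=4.25; Q2=4.25, Q3=21.25; dissipated=16.538
Op 3: CLOSE 2-1: Q_total=11.25, C_total=2.00, V=5.62; Q2=5.62, Q1=5.62; dissipated=1.891
Final charges: Q1=5.62, Q2=5.62, Q3=21.25, Q4=9.50

Answer: 9.50 μC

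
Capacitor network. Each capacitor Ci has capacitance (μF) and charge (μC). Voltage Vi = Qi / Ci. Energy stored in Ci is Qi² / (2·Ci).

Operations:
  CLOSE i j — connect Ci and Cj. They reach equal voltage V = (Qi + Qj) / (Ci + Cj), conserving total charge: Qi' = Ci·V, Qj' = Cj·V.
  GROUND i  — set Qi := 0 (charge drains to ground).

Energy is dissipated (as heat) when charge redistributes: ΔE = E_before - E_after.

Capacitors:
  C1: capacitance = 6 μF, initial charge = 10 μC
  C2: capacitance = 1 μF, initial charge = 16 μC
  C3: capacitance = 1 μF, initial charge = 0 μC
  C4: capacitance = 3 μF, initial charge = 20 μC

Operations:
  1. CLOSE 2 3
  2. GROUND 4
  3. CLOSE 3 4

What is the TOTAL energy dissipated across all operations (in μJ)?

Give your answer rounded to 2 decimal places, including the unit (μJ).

Initial: C1(6μF, Q=10μC, V=1.67V), C2(1μF, Q=16μC, V=16.00V), C3(1μF, Q=0μC, V=0.00V), C4(3μF, Q=20μC, V=6.67V)
Op 1: CLOSE 2-3: Q_total=16.00, C_total=2.00, V=8.00; Q2=8.00, Q3=8.00; dissipated=64.000
Op 2: GROUND 4: Q4=0; energy lost=66.667
Op 3: CLOSE 3-4: Q_total=8.00, C_total=4.00, V=2.00; Q3=2.00, Q4=6.00; dissipated=24.000
Total dissipated: 154.667 μJ

Answer: 154.67 μJ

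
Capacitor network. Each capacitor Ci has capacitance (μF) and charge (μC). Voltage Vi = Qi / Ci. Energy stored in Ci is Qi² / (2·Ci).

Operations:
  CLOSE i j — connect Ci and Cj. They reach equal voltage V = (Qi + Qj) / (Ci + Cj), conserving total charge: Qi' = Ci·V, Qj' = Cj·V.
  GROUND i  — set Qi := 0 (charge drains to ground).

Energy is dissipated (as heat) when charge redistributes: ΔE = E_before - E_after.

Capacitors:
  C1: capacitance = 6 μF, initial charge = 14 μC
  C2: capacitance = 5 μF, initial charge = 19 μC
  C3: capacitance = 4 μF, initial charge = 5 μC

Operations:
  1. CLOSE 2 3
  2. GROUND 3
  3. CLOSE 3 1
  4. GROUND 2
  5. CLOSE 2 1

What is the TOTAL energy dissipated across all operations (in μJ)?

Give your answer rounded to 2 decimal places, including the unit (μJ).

Initial: C1(6μF, Q=14μC, V=2.33V), C2(5μF, Q=19μC, V=3.80V), C3(4μF, Q=5μC, V=1.25V)
Op 1: CLOSE 2-3: Q_total=24.00, C_total=9.00, V=2.67; Q2=13.33, Q3=10.67; dissipated=7.225
Op 2: GROUND 3: Q3=0; energy lost=14.222
Op 3: CLOSE 3-1: Q_total=14.00, C_total=10.00, V=1.40; Q3=5.60, Q1=8.40; dissipated=6.533
Op 4: GROUND 2: Q2=0; energy lost=17.778
Op 5: CLOSE 2-1: Q_total=8.40, C_total=11.00, V=0.76; Q2=3.82, Q1=4.58; dissipated=2.673
Total dissipated: 48.431 μJ

Answer: 48.43 μJ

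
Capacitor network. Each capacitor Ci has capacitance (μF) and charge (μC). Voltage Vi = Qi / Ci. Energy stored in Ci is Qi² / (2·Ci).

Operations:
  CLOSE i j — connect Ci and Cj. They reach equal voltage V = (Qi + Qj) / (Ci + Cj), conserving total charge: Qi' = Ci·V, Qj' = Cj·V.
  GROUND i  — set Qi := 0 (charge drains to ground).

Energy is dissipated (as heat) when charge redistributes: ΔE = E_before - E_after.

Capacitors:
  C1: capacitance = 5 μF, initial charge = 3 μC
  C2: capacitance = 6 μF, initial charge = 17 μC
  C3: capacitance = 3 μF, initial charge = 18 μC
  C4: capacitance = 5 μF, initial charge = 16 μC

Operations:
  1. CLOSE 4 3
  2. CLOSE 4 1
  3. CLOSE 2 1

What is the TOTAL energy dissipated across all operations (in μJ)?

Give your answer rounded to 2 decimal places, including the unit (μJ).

Answer: 24.23 μJ

Derivation:
Initial: C1(5μF, Q=3μC, V=0.60V), C2(6μF, Q=17μC, V=2.83V), C3(3μF, Q=18μC, V=6.00V), C4(5μF, Q=16μC, V=3.20V)
Op 1: CLOSE 4-3: Q_total=34.00, C_total=8.00, V=4.25; Q4=21.25, Q3=12.75; dissipated=7.350
Op 2: CLOSE 4-1: Q_total=24.25, C_total=10.00, V=2.42; Q4=12.12, Q1=12.12; dissipated=16.653
Op 3: CLOSE 2-1: Q_total=29.12, C_total=11.00, V=2.65; Q2=15.89, Q1=13.24; dissipated=0.227
Total dissipated: 24.230 μJ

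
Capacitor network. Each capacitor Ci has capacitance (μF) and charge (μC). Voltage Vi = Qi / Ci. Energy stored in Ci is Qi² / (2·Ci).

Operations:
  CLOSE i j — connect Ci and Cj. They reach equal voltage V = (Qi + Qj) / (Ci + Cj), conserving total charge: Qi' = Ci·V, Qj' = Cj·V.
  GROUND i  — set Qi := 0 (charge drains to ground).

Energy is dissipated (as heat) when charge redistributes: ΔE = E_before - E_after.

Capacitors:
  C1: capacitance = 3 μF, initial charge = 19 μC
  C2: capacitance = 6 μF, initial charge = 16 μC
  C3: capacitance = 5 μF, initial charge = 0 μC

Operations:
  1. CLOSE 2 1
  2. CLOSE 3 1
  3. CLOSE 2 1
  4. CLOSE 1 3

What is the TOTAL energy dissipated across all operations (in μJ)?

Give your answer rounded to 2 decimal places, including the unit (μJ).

Initial: C1(3μF, Q=19μC, V=6.33V), C2(6μF, Q=16μC, V=2.67V), C3(5μF, Q=0μC, V=0.00V)
Op 1: CLOSE 2-1: Q_total=35.00, C_total=9.00, V=3.89; Q2=23.33, Q1=11.67; dissipated=13.444
Op 2: CLOSE 3-1: Q_total=11.67, C_total=8.00, V=1.46; Q3=7.29, Q1=4.38; dissipated=14.178
Op 3: CLOSE 2-1: Q_total=27.71, C_total=9.00, V=3.08; Q2=18.47, Q1=9.24; dissipated=5.908
Op 4: CLOSE 1-3: Q_total=16.53, C_total=8.00, V=2.07; Q1=6.20, Q3=10.33; dissipated=2.462
Total dissipated: 35.992 μJ

Answer: 35.99 μJ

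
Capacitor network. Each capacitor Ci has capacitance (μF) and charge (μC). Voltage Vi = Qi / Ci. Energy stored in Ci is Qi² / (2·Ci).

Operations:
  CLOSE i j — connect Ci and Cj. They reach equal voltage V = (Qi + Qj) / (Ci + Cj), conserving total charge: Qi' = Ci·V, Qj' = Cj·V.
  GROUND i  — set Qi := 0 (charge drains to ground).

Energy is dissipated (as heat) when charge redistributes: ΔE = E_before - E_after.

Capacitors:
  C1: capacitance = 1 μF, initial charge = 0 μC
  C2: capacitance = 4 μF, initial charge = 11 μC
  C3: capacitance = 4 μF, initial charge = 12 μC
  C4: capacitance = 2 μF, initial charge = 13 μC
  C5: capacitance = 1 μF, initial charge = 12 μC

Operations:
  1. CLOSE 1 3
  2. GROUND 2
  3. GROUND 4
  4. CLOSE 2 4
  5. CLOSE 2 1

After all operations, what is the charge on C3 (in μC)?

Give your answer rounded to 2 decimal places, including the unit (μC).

Answer: 9.60 μC

Derivation:
Initial: C1(1μF, Q=0μC, V=0.00V), C2(4μF, Q=11μC, V=2.75V), C3(4μF, Q=12μC, V=3.00V), C4(2μF, Q=13μC, V=6.50V), C5(1μF, Q=12μC, V=12.00V)
Op 1: CLOSE 1-3: Q_total=12.00, C_total=5.00, V=2.40; Q1=2.40, Q3=9.60; dissipated=3.600
Op 2: GROUND 2: Q2=0; energy lost=15.125
Op 3: GROUND 4: Q4=0; energy lost=42.250
Op 4: CLOSE 2-4: Q_total=0.00, C_total=6.00, V=0.00; Q2=0.00, Q4=0.00; dissipated=0.000
Op 5: CLOSE 2-1: Q_total=2.40, C_total=5.00, V=0.48; Q2=1.92, Q1=0.48; dissipated=2.304
Final charges: Q1=0.48, Q2=1.92, Q3=9.60, Q4=0.00, Q5=12.00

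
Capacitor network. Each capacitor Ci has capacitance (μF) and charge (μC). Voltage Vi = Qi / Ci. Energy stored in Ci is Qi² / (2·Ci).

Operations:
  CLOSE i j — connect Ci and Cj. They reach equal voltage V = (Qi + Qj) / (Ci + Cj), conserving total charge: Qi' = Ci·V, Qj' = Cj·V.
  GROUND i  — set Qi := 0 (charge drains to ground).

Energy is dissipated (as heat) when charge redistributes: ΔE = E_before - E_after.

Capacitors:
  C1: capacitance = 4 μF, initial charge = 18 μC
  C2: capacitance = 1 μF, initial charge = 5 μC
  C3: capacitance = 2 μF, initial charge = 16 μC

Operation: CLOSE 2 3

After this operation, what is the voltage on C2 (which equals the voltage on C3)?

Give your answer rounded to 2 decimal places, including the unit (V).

Answer: 7.00 V

Derivation:
Initial: C1(4μF, Q=18μC, V=4.50V), C2(1μF, Q=5μC, V=5.00V), C3(2μF, Q=16μC, V=8.00V)
Op 1: CLOSE 2-3: Q_total=21.00, C_total=3.00, V=7.00; Q2=7.00, Q3=14.00; dissipated=3.000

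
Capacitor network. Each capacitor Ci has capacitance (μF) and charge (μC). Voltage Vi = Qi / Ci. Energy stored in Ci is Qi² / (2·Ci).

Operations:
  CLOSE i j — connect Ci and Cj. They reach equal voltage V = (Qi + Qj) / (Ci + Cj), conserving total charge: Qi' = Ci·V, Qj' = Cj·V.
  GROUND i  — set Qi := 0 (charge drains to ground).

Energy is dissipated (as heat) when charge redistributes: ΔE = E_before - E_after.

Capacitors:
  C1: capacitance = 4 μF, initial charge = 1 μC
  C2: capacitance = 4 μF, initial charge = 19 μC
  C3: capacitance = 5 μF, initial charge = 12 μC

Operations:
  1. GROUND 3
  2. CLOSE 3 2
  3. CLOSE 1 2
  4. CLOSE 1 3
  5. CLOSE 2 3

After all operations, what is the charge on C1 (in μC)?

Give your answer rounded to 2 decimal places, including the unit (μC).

Initial: C1(4μF, Q=1μC, V=0.25V), C2(4μF, Q=19μC, V=4.75V), C3(5μF, Q=12μC, V=2.40V)
Op 1: GROUND 3: Q3=0; energy lost=14.400
Op 2: CLOSE 3-2: Q_total=19.00, C_total=9.00, V=2.11; Q3=10.56, Q2=8.44; dissipated=25.069
Op 3: CLOSE 1-2: Q_total=9.44, C_total=8.00, V=1.18; Q1=4.72, Q2=4.72; dissipated=3.464
Op 4: CLOSE 1-3: Q_total=15.28, C_total=9.00, V=1.70; Q1=6.79, Q3=8.49; dissipated=0.962
Op 5: CLOSE 2-3: Q_total=13.21, C_total=9.00, V=1.47; Q2=5.87, Q3=7.34; dissipated=0.297
Final charges: Q1=6.79, Q2=5.87, Q3=7.34

Answer: 6.79 μC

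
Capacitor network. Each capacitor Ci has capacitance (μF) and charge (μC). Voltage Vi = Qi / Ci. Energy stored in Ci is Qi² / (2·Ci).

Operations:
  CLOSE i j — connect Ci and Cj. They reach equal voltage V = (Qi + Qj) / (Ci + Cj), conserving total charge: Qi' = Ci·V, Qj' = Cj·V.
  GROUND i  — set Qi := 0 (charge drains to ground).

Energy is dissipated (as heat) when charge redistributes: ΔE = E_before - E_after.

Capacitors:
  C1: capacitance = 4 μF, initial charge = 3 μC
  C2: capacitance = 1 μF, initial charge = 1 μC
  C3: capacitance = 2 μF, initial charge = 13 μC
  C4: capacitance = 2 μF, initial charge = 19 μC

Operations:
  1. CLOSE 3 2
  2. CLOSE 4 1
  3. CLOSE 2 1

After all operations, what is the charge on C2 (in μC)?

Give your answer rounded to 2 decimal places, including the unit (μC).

Answer: 3.87 μC

Derivation:
Initial: C1(4μF, Q=3μC, V=0.75V), C2(1μF, Q=1μC, V=1.00V), C3(2μF, Q=13μC, V=6.50V), C4(2μF, Q=19μC, V=9.50V)
Op 1: CLOSE 3-2: Q_total=14.00, C_total=3.00, V=4.67; Q3=9.33, Q2=4.67; dissipated=10.083
Op 2: CLOSE 4-1: Q_total=22.00, C_total=6.00, V=3.67; Q4=7.33, Q1=14.67; dissipated=51.042
Op 3: CLOSE 2-1: Q_total=19.33, C_total=5.00, V=3.87; Q2=3.87, Q1=15.47; dissipated=0.400
Final charges: Q1=15.47, Q2=3.87, Q3=9.33, Q4=7.33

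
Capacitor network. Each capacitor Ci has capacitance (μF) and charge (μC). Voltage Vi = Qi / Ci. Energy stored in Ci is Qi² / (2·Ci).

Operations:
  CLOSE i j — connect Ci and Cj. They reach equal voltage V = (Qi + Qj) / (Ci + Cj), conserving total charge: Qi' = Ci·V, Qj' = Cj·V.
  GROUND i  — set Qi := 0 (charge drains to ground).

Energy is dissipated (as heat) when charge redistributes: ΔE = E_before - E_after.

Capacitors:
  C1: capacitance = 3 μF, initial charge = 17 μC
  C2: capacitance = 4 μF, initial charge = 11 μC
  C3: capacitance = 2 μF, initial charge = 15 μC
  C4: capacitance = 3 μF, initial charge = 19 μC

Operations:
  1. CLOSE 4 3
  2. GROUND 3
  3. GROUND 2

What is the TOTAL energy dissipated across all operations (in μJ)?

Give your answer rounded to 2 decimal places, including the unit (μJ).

Initial: C1(3μF, Q=17μC, V=5.67V), C2(4μF, Q=11μC, V=2.75V), C3(2μF, Q=15μC, V=7.50V), C4(3μF, Q=19μC, V=6.33V)
Op 1: CLOSE 4-3: Q_total=34.00, C_total=5.00, V=6.80; Q4=20.40, Q3=13.60; dissipated=0.817
Op 2: GROUND 3: Q3=0; energy lost=46.240
Op 3: GROUND 2: Q2=0; energy lost=15.125
Total dissipated: 62.182 μJ

Answer: 62.18 μJ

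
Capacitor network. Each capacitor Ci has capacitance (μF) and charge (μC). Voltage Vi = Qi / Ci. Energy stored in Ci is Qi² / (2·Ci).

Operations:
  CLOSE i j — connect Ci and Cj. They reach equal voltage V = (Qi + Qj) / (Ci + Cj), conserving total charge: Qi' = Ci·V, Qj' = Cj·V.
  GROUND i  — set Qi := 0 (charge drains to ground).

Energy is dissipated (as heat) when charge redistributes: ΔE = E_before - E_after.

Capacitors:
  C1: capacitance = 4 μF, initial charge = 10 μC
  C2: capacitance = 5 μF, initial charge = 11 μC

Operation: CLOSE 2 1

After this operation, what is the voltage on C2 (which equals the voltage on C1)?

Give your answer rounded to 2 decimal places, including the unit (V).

Answer: 2.33 V

Derivation:
Initial: C1(4μF, Q=10μC, V=2.50V), C2(5μF, Q=11μC, V=2.20V)
Op 1: CLOSE 2-1: Q_total=21.00, C_total=9.00, V=2.33; Q2=11.67, Q1=9.33; dissipated=0.100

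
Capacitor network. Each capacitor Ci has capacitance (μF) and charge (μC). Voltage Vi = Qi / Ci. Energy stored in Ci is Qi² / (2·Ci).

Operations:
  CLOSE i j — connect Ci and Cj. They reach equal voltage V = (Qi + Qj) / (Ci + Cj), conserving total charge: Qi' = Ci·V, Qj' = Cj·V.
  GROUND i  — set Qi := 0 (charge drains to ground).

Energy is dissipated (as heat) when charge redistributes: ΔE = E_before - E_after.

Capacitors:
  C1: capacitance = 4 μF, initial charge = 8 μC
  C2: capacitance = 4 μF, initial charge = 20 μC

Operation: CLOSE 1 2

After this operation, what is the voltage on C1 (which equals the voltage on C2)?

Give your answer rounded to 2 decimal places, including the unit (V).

Initial: C1(4μF, Q=8μC, V=2.00V), C2(4μF, Q=20μC, V=5.00V)
Op 1: CLOSE 1-2: Q_total=28.00, C_total=8.00, V=3.50; Q1=14.00, Q2=14.00; dissipated=9.000

Answer: 3.50 V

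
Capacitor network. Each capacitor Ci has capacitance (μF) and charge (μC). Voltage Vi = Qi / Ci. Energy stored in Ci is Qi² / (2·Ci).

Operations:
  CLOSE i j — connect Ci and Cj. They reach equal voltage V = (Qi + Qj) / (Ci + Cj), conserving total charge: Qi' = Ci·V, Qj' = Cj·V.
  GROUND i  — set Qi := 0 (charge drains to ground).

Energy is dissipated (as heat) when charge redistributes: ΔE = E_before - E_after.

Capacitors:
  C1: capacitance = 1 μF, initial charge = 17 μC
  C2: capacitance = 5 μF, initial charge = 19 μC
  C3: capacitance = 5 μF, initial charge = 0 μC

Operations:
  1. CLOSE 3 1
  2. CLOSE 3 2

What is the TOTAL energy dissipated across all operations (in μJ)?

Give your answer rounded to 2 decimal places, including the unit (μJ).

Initial: C1(1μF, Q=17μC, V=17.00V), C2(5μF, Q=19μC, V=3.80V), C3(5μF, Q=0μC, V=0.00V)
Op 1: CLOSE 3-1: Q_total=17.00, C_total=6.00, V=2.83; Q3=14.17, Q1=2.83; dissipated=120.417
Op 2: CLOSE 3-2: Q_total=33.17, C_total=10.00, V=3.32; Q3=16.58, Q2=16.58; dissipated=1.168
Total dissipated: 121.585 μJ

Answer: 121.58 μJ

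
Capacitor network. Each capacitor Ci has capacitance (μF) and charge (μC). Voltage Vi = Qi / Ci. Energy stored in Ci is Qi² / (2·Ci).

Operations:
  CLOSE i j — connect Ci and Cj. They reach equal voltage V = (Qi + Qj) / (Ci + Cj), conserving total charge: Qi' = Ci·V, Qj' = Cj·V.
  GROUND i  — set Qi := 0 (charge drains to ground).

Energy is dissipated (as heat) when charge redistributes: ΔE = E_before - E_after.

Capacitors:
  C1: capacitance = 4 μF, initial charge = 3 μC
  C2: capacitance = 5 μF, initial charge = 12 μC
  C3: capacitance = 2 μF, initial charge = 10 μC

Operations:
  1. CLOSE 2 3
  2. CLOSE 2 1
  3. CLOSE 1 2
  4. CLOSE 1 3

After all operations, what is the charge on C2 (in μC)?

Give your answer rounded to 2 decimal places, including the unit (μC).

Answer: 10.40 μC

Derivation:
Initial: C1(4μF, Q=3μC, V=0.75V), C2(5μF, Q=12μC, V=2.40V), C3(2μF, Q=10μC, V=5.00V)
Op 1: CLOSE 2-3: Q_total=22.00, C_total=7.00, V=3.14; Q2=15.71, Q3=6.29; dissipated=4.829
Op 2: CLOSE 2-1: Q_total=18.71, C_total=9.00, V=2.08; Q2=10.40, Q1=8.32; dissipated=6.362
Op 3: CLOSE 1-2: Q_total=18.71, C_total=9.00, V=2.08; Q1=8.32, Q2=10.40; dissipated=0.000
Op 4: CLOSE 1-3: Q_total=14.60, C_total=6.00, V=2.43; Q1=9.74, Q3=4.87; dissipated=0.754
Final charges: Q1=9.74, Q2=10.40, Q3=4.87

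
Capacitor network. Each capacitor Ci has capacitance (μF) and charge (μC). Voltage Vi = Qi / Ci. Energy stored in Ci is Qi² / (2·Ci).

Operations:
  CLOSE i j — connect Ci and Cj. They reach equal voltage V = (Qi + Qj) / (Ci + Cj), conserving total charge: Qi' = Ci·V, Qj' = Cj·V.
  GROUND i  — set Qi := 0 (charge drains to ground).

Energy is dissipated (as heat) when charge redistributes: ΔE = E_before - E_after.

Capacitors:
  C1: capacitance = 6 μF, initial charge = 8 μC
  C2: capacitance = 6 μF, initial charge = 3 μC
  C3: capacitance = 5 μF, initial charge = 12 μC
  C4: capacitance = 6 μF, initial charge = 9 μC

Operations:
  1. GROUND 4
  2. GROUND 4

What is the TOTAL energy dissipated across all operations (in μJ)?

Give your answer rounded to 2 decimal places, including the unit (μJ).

Initial: C1(6μF, Q=8μC, V=1.33V), C2(6μF, Q=3μC, V=0.50V), C3(5μF, Q=12μC, V=2.40V), C4(6μF, Q=9μC, V=1.50V)
Op 1: GROUND 4: Q4=0; energy lost=6.750
Op 2: GROUND 4: Q4=0; energy lost=0.000
Total dissipated: 6.750 μJ

Answer: 6.75 μJ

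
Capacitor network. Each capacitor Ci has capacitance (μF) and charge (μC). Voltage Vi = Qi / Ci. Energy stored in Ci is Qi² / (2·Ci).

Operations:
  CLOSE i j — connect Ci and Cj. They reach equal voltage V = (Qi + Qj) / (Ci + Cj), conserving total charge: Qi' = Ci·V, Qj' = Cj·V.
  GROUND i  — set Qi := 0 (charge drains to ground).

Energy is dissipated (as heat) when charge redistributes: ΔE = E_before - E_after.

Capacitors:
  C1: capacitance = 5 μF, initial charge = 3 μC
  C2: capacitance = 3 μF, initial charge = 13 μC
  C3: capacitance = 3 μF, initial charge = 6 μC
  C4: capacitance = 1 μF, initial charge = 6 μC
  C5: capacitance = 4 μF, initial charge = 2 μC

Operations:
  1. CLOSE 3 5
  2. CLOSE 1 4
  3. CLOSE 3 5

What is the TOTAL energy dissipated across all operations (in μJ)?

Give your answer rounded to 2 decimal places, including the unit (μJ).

Initial: C1(5μF, Q=3μC, V=0.60V), C2(3μF, Q=13μC, V=4.33V), C3(3μF, Q=6μC, V=2.00V), C4(1μF, Q=6μC, V=6.00V), C5(4μF, Q=2μC, V=0.50V)
Op 1: CLOSE 3-5: Q_total=8.00, C_total=7.00, V=1.14; Q3=3.43, Q5=4.57; dissipated=1.929
Op 2: CLOSE 1-4: Q_total=9.00, C_total=6.00, V=1.50; Q1=7.50, Q4=1.50; dissipated=12.150
Op 3: CLOSE 3-5: Q_total=8.00, C_total=7.00, V=1.14; Q3=3.43, Q5=4.57; dissipated=0.000
Total dissipated: 14.079 μJ

Answer: 14.08 μJ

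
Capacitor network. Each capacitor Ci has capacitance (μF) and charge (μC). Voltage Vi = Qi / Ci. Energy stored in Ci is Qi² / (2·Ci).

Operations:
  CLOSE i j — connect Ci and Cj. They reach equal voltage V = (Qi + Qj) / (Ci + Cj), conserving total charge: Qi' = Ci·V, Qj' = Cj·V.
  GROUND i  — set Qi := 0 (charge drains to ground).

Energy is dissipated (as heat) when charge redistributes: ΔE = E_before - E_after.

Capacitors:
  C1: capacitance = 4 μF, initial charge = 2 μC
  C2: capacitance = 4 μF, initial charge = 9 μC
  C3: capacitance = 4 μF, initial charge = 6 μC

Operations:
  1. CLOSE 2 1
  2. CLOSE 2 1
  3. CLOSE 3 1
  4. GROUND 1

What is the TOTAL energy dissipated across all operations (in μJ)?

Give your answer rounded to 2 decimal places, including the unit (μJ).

Answer: 7.21 μJ

Derivation:
Initial: C1(4μF, Q=2μC, V=0.50V), C2(4μF, Q=9μC, V=2.25V), C3(4μF, Q=6μC, V=1.50V)
Op 1: CLOSE 2-1: Q_total=11.00, C_total=8.00, V=1.38; Q2=5.50, Q1=5.50; dissipated=3.062
Op 2: CLOSE 2-1: Q_total=11.00, C_total=8.00, V=1.38; Q2=5.50, Q1=5.50; dissipated=0.000
Op 3: CLOSE 3-1: Q_total=11.50, C_total=8.00, V=1.44; Q3=5.75, Q1=5.75; dissipated=0.016
Op 4: GROUND 1: Q1=0; energy lost=4.133
Total dissipated: 7.211 μJ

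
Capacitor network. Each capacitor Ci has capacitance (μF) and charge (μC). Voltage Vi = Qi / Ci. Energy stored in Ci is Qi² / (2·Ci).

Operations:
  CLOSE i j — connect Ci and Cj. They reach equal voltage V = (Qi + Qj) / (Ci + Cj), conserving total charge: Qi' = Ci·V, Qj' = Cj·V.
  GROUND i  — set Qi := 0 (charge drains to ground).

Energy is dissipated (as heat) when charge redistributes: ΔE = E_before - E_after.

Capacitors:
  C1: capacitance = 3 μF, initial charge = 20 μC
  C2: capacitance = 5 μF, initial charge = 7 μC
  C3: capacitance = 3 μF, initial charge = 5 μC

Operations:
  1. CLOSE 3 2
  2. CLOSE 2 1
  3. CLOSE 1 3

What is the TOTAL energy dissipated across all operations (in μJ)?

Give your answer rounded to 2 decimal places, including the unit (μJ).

Answer: 27.91 μJ

Derivation:
Initial: C1(3μF, Q=20μC, V=6.67V), C2(5μF, Q=7μC, V=1.40V), C3(3μF, Q=5μC, V=1.67V)
Op 1: CLOSE 3-2: Q_total=12.00, C_total=8.00, V=1.50; Q3=4.50, Q2=7.50; dissipated=0.067
Op 2: CLOSE 2-1: Q_total=27.50, C_total=8.00, V=3.44; Q2=17.19, Q1=10.31; dissipated=25.026
Op 3: CLOSE 1-3: Q_total=14.81, C_total=6.00, V=2.47; Q1=7.41, Q3=7.41; dissipated=2.815
Total dissipated: 27.908 μJ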